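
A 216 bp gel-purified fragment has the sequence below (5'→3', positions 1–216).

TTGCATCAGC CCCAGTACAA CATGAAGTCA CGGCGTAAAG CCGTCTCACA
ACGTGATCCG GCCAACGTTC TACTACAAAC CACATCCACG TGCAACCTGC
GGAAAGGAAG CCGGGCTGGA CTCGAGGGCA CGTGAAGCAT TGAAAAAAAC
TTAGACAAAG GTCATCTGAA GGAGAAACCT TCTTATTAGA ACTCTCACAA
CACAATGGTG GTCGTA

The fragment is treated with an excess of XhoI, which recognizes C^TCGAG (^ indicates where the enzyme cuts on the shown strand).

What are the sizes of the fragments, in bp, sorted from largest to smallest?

The XhoI site (CTCGAG) starts at position 121.
XhoI cuts after the first base of each site, so after position 121.
Linear molecule, 1 cut → 2 fragments:
  1–121 → 121 bp
  122–216 → 95 bp
Sorted largest to smallest: 121, 95 bp.

121, 95 bp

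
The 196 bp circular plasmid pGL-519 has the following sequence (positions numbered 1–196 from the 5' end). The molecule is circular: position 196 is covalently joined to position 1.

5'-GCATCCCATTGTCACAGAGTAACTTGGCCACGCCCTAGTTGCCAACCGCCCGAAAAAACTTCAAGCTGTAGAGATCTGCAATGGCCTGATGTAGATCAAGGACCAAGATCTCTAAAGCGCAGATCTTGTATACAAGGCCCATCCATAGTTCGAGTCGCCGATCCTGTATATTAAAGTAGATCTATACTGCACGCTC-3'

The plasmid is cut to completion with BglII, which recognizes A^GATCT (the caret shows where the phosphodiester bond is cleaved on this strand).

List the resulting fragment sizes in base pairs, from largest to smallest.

BglII sites (AGATCT) start at positions 72, 106, 121, 178.
BglII cuts after the first base of each site, so after positions 72, 106, 121, 178.
Circular molecule, 4 cuts → 4 fragments:
  73–106 → 34 bp
  107–121 → 15 bp
  122–178 → 57 bp
  179–196 then 1–72 → 18 + 72 = 90 bp
Sorted largest to smallest: 90, 57, 34, 15 bp.

90, 57, 34, 15 bp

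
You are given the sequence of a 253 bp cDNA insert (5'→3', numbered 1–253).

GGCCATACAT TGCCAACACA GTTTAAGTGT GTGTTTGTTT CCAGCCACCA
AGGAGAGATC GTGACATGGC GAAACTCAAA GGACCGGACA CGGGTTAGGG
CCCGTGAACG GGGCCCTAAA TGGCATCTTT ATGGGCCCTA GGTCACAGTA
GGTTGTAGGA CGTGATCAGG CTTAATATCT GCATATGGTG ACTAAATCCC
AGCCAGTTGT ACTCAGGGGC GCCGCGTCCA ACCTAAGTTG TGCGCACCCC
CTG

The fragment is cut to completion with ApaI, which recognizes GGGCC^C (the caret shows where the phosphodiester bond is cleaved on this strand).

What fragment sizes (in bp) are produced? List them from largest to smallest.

116, 102, 22, 13 bp

ApaI sites (GGGCCC) start at positions 98, 111, 133.
ApaI cuts after base 5 of each site (before the last base), so after positions 102, 115, 137.
Linear molecule, 3 cuts → 4 fragments:
  1–102 → 102 bp
  103–115 → 13 bp
  116–137 → 22 bp
  138–253 → 116 bp
Sorted largest to smallest: 116, 102, 22, 13 bp.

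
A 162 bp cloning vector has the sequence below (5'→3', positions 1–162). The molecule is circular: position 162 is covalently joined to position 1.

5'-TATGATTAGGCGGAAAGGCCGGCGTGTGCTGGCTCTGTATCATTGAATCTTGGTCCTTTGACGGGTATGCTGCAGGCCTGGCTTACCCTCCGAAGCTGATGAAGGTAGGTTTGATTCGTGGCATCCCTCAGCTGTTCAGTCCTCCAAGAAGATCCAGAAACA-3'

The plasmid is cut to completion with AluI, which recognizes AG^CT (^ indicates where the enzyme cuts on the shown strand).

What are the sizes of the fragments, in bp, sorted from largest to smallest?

AluI sites (AGCT) start at positions 94, 130.
AluI cuts after base 2 of each site, so after positions 95, 131.
Circular molecule, 2 cuts → 2 fragments:
  96–131 → 36 bp
  132–162 then 1–95 → 31 + 95 = 126 bp
Sorted largest to smallest: 126, 36 bp.

126, 36 bp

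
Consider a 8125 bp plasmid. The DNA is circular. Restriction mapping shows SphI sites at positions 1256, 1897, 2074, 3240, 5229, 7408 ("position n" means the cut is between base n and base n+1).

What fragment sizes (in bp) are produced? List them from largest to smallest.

2179, 1989, 1973, 1166, 641, 177 bp

Circular molecule, 6 cuts → 6 fragments:
  1897 − 1256 = 641 bp
  2074 − 1897 = 177 bp
  3240 − 2074 = 1166 bp
  5229 − 3240 = 1989 bp
  7408 − 5229 = 2179 bp
  wrap: 8125 − 7408 + 1256 = 1973 bp
Sorted largest to smallest: 2179, 1989, 1973, 1166, 641, 177 bp.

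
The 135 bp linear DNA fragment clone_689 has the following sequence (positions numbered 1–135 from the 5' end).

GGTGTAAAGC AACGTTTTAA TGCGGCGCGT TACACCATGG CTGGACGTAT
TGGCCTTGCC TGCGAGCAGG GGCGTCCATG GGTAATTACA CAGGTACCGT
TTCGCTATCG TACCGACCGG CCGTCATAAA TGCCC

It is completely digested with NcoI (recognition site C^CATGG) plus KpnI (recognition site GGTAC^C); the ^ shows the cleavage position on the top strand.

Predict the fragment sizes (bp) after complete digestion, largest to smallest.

NcoI sites (CCATGG) start at positions 35, 76.
NcoI cuts after the first base of each site, so after positions 35, 76.
The KpnI site (GGTACC) starts at position 93.
KpnI cuts after base 5 of each site (before the last base), so after position 97.
Combined cut positions: 35, 76, 97.
Linear molecule, 3 cuts → 4 fragments:
  1–35 → 35 bp
  36–76 → 41 bp
  77–97 → 21 bp
  98–135 → 38 bp
Sorted largest to smallest: 41, 38, 35, 21 bp.

41, 38, 35, 21 bp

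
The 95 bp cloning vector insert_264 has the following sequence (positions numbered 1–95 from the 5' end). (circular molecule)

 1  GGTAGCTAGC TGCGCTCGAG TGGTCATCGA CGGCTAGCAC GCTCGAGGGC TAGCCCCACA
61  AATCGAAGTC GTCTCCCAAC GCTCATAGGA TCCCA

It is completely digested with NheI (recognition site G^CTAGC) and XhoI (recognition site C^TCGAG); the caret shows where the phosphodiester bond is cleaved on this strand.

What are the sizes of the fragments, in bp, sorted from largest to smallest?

NheI sites (GCTAGC) start at positions 5, 33, 49.
NheI cuts after the first base of each site, so after positions 5, 33, 49.
XhoI sites (CTCGAG) start at positions 15, 42.
XhoI cuts after the first base of each site, so after positions 15, 42.
Combined cut positions: 5, 15, 33, 42, 49.
Circular molecule, 5 cuts → 5 fragments:
  6–15 → 10 bp
  16–33 → 18 bp
  34–42 → 9 bp
  43–49 → 7 bp
  50–95 then 1–5 → 46 + 5 = 51 bp
Sorted largest to smallest: 51, 18, 10, 9, 7 bp.

51, 18, 10, 9, 7 bp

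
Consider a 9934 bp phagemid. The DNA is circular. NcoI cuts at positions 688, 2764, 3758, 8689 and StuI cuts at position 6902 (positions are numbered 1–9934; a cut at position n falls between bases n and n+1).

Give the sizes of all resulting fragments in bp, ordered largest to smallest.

Combined cut positions (sorted): 688, 2764, 3758, 6902, 8689.
Circular molecule, 5 cuts → 5 fragments:
  2764 − 688 = 2076 bp
  3758 − 2764 = 994 bp
  6902 − 3758 = 3144 bp
  8689 − 6902 = 1787 bp
  wrap: 9934 − 8689 + 688 = 1933 bp
Sorted largest to smallest: 3144, 2076, 1933, 1787, 994 bp.

3144, 2076, 1933, 1787, 994 bp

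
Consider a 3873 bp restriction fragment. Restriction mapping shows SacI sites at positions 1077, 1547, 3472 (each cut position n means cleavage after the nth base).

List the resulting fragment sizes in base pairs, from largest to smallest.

1925, 1077, 470, 401 bp

Linear molecule, 3 cuts → 4 fragments:
  1077 − 0 = 1077 bp
  1547 − 1077 = 470 bp
  3472 − 1547 = 1925 bp
  3873 − 3472 = 401 bp
Sorted largest to smallest: 1925, 1077, 470, 401 bp.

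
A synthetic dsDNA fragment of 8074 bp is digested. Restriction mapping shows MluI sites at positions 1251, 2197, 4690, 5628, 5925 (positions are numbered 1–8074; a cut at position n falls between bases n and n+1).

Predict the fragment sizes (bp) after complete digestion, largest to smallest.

Linear molecule, 5 cuts → 6 fragments:
  1251 − 0 = 1251 bp
  2197 − 1251 = 946 bp
  4690 − 2197 = 2493 bp
  5628 − 4690 = 938 bp
  5925 − 5628 = 297 bp
  8074 − 5925 = 2149 bp
Sorted largest to smallest: 2493, 2149, 1251, 946, 938, 297 bp.

2493, 2149, 1251, 946, 938, 297 bp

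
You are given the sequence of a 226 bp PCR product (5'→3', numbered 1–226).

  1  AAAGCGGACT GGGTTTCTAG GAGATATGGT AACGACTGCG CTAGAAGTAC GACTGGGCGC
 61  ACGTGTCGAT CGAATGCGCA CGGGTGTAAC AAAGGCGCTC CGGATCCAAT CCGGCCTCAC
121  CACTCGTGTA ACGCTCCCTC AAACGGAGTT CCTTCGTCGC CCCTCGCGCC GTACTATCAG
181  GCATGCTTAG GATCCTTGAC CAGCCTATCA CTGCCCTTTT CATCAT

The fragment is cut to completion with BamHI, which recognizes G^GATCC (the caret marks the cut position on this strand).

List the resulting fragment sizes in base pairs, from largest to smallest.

102, 88, 36 bp

BamHI sites (GGATCC) start at positions 102, 190.
BamHI cuts after the first base of each site, so after positions 102, 190.
Linear molecule, 2 cuts → 3 fragments:
  1–102 → 102 bp
  103–190 → 88 bp
  191–226 → 36 bp
Sorted largest to smallest: 102, 88, 36 bp.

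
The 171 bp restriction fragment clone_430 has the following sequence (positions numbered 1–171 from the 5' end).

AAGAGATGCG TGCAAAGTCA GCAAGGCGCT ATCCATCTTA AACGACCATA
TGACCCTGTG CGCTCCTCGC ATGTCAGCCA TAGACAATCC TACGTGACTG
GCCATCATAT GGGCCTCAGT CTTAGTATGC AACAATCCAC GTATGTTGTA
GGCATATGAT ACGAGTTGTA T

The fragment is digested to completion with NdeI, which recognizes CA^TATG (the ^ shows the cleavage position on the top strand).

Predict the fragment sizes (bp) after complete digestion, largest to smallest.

59, 48, 47, 17 bp

NdeI sites (CATATG) start at positions 47, 106, 153.
NdeI cuts after base 2 of each site, so after positions 48, 107, 154.
Linear molecule, 3 cuts → 4 fragments:
  1–48 → 48 bp
  49–107 → 59 bp
  108–154 → 47 bp
  155–171 → 17 bp
Sorted largest to smallest: 59, 48, 47, 17 bp.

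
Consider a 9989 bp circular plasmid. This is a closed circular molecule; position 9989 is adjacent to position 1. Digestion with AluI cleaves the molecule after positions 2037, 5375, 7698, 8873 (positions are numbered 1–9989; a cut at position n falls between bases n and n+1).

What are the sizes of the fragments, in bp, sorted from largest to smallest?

3338, 3153, 2323, 1175 bp

Circular molecule, 4 cuts → 4 fragments:
  5375 − 2037 = 3338 bp
  7698 − 5375 = 2323 bp
  8873 − 7698 = 1175 bp
  wrap: 9989 − 8873 + 2037 = 3153 bp
Sorted largest to smallest: 3338, 3153, 2323, 1175 bp.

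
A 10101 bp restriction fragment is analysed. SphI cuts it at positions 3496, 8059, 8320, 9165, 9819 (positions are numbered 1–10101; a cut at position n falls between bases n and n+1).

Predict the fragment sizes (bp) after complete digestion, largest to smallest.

Linear molecule, 5 cuts → 6 fragments:
  3496 − 0 = 3496 bp
  8059 − 3496 = 4563 bp
  8320 − 8059 = 261 bp
  9165 − 8320 = 845 bp
  9819 − 9165 = 654 bp
  10101 − 9819 = 282 bp
Sorted largest to smallest: 4563, 3496, 845, 654, 282, 261 bp.

4563, 3496, 845, 654, 282, 261 bp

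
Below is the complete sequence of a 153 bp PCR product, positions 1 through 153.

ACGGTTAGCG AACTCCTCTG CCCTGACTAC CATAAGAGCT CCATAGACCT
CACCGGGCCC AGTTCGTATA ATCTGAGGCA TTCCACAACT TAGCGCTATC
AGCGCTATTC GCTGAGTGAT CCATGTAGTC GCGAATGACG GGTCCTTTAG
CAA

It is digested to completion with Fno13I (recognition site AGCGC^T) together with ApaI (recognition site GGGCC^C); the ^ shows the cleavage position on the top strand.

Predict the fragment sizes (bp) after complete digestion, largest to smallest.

Fno13I sites (AGCGCT) start at positions 92, 101.
Fno13I cuts after base 5 of each site (before the last base), so after positions 96, 105.
The ApaI site (GGGCCC) starts at position 55.
ApaI cuts after base 5 of each site (before the last base), so after position 59.
Combined cut positions: 59, 96, 105.
Linear molecule, 3 cuts → 4 fragments:
  1–59 → 59 bp
  60–96 → 37 bp
  97–105 → 9 bp
  106–153 → 48 bp
Sorted largest to smallest: 59, 48, 37, 9 bp.

59, 48, 37, 9 bp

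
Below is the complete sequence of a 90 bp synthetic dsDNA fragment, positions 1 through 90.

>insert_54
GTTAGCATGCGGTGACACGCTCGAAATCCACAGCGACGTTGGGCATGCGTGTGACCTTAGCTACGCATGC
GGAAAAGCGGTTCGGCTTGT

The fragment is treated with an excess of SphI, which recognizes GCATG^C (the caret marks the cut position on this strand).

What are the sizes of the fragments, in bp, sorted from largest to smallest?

38, 22, 21, 9 bp

SphI sites (GCATGC) start at positions 5, 43, 65.
SphI cuts after base 5 of each site (before the last base), so after positions 9, 47, 69.
Linear molecule, 3 cuts → 4 fragments:
  1–9 → 9 bp
  10–47 → 38 bp
  48–69 → 22 bp
  70–90 → 21 bp
Sorted largest to smallest: 38, 22, 21, 9 bp.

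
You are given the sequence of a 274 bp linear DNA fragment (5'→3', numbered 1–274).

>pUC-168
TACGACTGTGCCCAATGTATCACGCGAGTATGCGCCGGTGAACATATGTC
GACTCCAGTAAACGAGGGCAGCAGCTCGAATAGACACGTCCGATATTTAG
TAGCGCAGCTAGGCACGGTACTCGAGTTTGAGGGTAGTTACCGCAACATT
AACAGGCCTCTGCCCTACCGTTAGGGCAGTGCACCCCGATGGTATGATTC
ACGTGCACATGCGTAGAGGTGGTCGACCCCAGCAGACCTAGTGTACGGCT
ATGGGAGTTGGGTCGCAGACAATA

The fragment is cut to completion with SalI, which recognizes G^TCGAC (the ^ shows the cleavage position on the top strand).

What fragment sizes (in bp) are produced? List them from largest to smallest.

174, 52, 48 bp

SalI sites (GTCGAC) start at positions 48, 222.
SalI cuts after the first base of each site, so after positions 48, 222.
Linear molecule, 2 cuts → 3 fragments:
  1–48 → 48 bp
  49–222 → 174 bp
  223–274 → 52 bp
Sorted largest to smallest: 174, 52, 48 bp.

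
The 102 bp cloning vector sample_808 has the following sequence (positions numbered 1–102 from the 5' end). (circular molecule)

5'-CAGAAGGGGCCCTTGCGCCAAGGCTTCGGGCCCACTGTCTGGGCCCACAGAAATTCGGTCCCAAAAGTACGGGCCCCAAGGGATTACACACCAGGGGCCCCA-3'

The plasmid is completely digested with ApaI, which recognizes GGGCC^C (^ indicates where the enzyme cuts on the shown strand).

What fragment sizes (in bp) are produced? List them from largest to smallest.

30, 24, 21, 14, 13 bp

ApaI sites (GGGCCC) start at positions 7, 28, 41, 71, 95.
ApaI cuts after base 5 of each site (before the last base), so after positions 11, 32, 45, 75, 99.
Circular molecule, 5 cuts → 5 fragments:
  12–32 → 21 bp
  33–45 → 13 bp
  46–75 → 30 bp
  76–99 → 24 bp
  100–102 then 1–11 → 3 + 11 = 14 bp
Sorted largest to smallest: 30, 24, 21, 14, 13 bp.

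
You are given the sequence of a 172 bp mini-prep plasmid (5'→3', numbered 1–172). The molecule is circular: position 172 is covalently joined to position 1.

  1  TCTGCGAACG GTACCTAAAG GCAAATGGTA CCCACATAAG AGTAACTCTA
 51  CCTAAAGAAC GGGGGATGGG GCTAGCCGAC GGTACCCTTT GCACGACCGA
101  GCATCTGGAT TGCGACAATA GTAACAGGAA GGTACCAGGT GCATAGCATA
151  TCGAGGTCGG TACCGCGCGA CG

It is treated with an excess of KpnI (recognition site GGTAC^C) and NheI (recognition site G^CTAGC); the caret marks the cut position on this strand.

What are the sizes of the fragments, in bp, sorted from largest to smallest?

KpnI sites (GGTACC) start at positions 10, 27, 81, 131, 159.
KpnI cuts after base 5 of each site (before the last base), so after positions 14, 31, 85, 135, 163.
The NheI site (GCTAGC) starts at position 71.
NheI cuts after the first base of each site, so after position 71.
Combined cut positions: 14, 31, 71, 85, 135, 163.
Circular molecule, 6 cuts → 6 fragments:
  15–31 → 17 bp
  32–71 → 40 bp
  72–85 → 14 bp
  86–135 → 50 bp
  136–163 → 28 bp
  164–172 then 1–14 → 9 + 14 = 23 bp
Sorted largest to smallest: 50, 40, 28, 23, 17, 14 bp.

50, 40, 28, 23, 17, 14 bp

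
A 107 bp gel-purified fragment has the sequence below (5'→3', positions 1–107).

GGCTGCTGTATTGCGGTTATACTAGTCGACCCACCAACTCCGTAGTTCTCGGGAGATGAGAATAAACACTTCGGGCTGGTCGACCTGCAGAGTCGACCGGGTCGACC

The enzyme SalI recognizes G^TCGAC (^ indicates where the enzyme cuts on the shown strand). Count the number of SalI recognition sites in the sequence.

GTCGAC occurs starting at positions 25, 79, 92, 101.
SalI cuts at 4 sites.

4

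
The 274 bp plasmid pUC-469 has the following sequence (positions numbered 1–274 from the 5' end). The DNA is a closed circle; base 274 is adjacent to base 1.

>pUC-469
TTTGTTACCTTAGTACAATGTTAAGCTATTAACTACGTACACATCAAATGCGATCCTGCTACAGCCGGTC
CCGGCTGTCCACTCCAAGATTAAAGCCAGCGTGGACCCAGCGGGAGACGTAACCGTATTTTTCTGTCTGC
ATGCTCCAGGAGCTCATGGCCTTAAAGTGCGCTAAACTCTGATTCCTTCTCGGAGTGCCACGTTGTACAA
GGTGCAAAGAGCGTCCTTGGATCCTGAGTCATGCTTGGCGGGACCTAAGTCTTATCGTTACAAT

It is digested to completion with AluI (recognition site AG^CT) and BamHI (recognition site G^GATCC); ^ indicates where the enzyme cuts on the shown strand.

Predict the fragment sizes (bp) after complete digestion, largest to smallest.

AluI sites (AGCT) start at positions 24, 151.
AluI cuts after base 2 of each site, so after positions 25, 152.
The BamHI site (GGATCC) starts at position 229.
BamHI cuts after the first base of each site, so after position 229.
Combined cut positions: 25, 152, 229.
Circular molecule, 3 cuts → 3 fragments:
  26–152 → 127 bp
  153–229 → 77 bp
  230–274 then 1–25 → 45 + 25 = 70 bp
Sorted largest to smallest: 127, 77, 70 bp.

127, 77, 70 bp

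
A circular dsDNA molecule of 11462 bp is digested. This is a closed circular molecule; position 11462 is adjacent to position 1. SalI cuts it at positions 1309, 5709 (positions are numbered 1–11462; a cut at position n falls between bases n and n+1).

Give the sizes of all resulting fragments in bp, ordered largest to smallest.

Circular molecule, 2 cuts → 2 fragments:
  5709 − 1309 = 4400 bp
  wrap: 11462 − 5709 + 1309 = 7062 bp
Sorted largest to smallest: 7062, 4400 bp.

7062, 4400 bp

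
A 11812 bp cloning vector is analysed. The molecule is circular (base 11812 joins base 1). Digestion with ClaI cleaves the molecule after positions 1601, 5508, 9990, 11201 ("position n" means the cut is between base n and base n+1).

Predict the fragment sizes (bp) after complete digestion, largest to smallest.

Circular molecule, 4 cuts → 4 fragments:
  5508 − 1601 = 3907 bp
  9990 − 5508 = 4482 bp
  11201 − 9990 = 1211 bp
  wrap: 11812 − 11201 + 1601 = 2212 bp
Sorted largest to smallest: 4482, 3907, 2212, 1211 bp.

4482, 3907, 2212, 1211 bp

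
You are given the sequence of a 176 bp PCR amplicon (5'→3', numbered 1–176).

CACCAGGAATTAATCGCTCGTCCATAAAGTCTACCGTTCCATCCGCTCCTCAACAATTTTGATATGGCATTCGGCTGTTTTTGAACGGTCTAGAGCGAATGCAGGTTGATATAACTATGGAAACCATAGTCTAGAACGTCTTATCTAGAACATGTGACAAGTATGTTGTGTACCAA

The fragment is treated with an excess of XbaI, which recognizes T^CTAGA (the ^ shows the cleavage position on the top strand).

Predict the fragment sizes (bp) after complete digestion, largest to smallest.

XbaI sites (TCTAGA) start at positions 89, 130, 144.
XbaI cuts after the first base of each site, so after positions 89, 130, 144.
Linear molecule, 3 cuts → 4 fragments:
  1–89 → 89 bp
  90–130 → 41 bp
  131–144 → 14 bp
  145–176 → 32 bp
Sorted largest to smallest: 89, 41, 32, 14 bp.

89, 41, 32, 14 bp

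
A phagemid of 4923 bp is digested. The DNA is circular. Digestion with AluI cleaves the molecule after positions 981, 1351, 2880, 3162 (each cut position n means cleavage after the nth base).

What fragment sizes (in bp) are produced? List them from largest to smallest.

Circular molecule, 4 cuts → 4 fragments:
  1351 − 981 = 370 bp
  2880 − 1351 = 1529 bp
  3162 − 2880 = 282 bp
  wrap: 4923 − 3162 + 981 = 2742 bp
Sorted largest to smallest: 2742, 1529, 370, 282 bp.

2742, 1529, 370, 282 bp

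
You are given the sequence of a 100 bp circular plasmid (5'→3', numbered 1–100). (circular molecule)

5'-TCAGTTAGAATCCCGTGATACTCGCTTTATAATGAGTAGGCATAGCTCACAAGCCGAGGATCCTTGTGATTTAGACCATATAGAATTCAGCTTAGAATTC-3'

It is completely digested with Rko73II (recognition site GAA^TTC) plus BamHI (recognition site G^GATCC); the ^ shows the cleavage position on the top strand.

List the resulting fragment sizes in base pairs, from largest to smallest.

61, 27, 12 bp

Rko73II sites (GAATTC) start at positions 83, 95.
Rko73II cuts after base 3 of each site, so after positions 85, 97.
The BamHI site (GGATCC) starts at position 58.
BamHI cuts after the first base of each site, so after position 58.
Combined cut positions: 58, 85, 97.
Circular molecule, 3 cuts → 3 fragments:
  59–85 → 27 bp
  86–97 → 12 bp
  98–100 then 1–58 → 3 + 58 = 61 bp
Sorted largest to smallest: 61, 27, 12 bp.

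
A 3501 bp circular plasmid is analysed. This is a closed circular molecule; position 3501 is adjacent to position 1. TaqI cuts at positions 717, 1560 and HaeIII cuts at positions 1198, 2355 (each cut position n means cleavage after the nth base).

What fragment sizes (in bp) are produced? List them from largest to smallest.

1863, 795, 481, 362 bp

Combined cut positions (sorted): 717, 1198, 1560, 2355.
Circular molecule, 4 cuts → 4 fragments:
  1198 − 717 = 481 bp
  1560 − 1198 = 362 bp
  2355 − 1560 = 795 bp
  wrap: 3501 − 2355 + 717 = 1863 bp
Sorted largest to smallest: 1863, 795, 481, 362 bp.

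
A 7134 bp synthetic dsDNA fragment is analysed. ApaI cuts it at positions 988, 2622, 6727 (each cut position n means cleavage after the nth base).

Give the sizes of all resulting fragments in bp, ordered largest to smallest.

Linear molecule, 3 cuts → 4 fragments:
  988 − 0 = 988 bp
  2622 − 988 = 1634 bp
  6727 − 2622 = 4105 bp
  7134 − 6727 = 407 bp
Sorted largest to smallest: 4105, 1634, 988, 407 bp.

4105, 1634, 988, 407 bp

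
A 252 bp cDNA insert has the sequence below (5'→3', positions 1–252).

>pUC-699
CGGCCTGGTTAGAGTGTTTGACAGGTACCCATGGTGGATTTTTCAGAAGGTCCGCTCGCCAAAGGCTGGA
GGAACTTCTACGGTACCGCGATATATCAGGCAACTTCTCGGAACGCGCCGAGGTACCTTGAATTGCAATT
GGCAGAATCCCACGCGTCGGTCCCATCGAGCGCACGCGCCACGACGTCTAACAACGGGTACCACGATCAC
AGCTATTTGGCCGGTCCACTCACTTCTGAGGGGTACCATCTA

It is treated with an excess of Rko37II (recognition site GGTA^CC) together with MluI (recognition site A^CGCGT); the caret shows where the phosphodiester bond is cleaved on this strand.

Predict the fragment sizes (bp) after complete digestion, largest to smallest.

58, 48, 45, 40, 27, 27, 7 bp

Rko37II sites (GGTACC) start at positions 24, 82, 122, 197, 242.
Rko37II cuts after base 4 of each site, so after positions 27, 85, 125, 200, 245.
The MluI site (ACGCGT) starts at position 152.
MluI cuts after the first base of each site, so after position 152.
Combined cut positions: 27, 85, 125, 152, 200, 245.
Linear molecule, 6 cuts → 7 fragments:
  1–27 → 27 bp
  28–85 → 58 bp
  86–125 → 40 bp
  126–152 → 27 bp
  153–200 → 48 bp
  201–245 → 45 bp
  246–252 → 7 bp
Sorted largest to smallest: 58, 48, 45, 40, 27, 27, 7 bp.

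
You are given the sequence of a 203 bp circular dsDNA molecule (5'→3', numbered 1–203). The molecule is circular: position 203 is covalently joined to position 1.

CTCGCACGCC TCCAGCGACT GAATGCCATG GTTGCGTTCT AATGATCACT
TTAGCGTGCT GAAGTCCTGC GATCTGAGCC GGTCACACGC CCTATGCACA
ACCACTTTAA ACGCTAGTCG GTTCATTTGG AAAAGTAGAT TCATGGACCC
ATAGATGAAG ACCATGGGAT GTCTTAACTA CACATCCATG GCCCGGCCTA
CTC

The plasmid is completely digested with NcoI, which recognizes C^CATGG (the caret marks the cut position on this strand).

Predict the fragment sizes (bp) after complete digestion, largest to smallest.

NcoI sites (CCATGG) start at positions 26, 162, 186.
NcoI cuts after the first base of each site, so after positions 26, 162, 186.
Circular molecule, 3 cuts → 3 fragments:
  27–162 → 136 bp
  163–186 → 24 bp
  187–203 then 1–26 → 17 + 26 = 43 bp
Sorted largest to smallest: 136, 43, 24 bp.

136, 43, 24 bp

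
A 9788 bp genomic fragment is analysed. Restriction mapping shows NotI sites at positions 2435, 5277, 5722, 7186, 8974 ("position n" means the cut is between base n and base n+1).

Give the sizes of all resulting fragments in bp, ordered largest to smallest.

2842, 2435, 1788, 1464, 814, 445 bp

Linear molecule, 5 cuts → 6 fragments:
  2435 − 0 = 2435 bp
  5277 − 2435 = 2842 bp
  5722 − 5277 = 445 bp
  7186 − 5722 = 1464 bp
  8974 − 7186 = 1788 bp
  9788 − 8974 = 814 bp
Sorted largest to smallest: 2842, 2435, 1788, 1464, 814, 445 bp.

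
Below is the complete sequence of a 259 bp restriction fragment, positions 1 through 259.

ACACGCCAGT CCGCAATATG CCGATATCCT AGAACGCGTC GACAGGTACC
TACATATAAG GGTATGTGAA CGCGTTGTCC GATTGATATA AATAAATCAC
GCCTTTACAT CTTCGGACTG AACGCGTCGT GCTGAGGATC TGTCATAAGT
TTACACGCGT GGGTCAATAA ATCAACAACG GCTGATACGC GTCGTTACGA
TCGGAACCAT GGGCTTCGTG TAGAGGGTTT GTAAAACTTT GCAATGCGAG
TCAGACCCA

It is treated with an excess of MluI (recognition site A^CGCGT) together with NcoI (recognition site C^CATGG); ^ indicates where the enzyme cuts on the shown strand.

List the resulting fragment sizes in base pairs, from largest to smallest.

52, 52, 36, 34, 33, 32, 20 bp

MluI sites (ACGCGT) start at positions 34, 70, 122, 155, 187.
MluI cuts after the first base of each site, so after positions 34, 70, 122, 155, 187.
The NcoI site (CCATGG) starts at position 207.
NcoI cuts after the first base of each site, so after position 207.
Combined cut positions: 34, 70, 122, 155, 187, 207.
Linear molecule, 6 cuts → 7 fragments:
  1–34 → 34 bp
  35–70 → 36 bp
  71–122 → 52 bp
  123–155 → 33 bp
  156–187 → 32 bp
  188–207 → 20 bp
  208–259 → 52 bp
Sorted largest to smallest: 52, 52, 36, 34, 33, 32, 20 bp.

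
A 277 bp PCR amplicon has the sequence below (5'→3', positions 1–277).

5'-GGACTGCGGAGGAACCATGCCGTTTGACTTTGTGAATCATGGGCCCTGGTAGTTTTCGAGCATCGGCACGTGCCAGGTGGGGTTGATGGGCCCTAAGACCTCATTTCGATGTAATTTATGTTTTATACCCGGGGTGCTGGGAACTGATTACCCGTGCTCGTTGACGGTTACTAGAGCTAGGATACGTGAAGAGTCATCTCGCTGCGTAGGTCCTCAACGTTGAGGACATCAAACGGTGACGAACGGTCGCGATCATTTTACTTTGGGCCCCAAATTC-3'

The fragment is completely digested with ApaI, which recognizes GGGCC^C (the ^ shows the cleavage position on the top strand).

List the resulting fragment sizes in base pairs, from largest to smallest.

177, 47, 45, 8 bp

ApaI sites (GGGCCC) start at positions 41, 88, 265.
ApaI cuts after base 5 of each site (before the last base), so after positions 45, 92, 269.
Linear molecule, 3 cuts → 4 fragments:
  1–45 → 45 bp
  46–92 → 47 bp
  93–269 → 177 bp
  270–277 → 8 bp
Sorted largest to smallest: 177, 47, 45, 8 bp.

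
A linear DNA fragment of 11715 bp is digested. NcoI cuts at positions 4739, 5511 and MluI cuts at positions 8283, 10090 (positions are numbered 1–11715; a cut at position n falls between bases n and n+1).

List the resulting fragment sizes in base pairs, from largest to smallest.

Combined cut positions (sorted): 4739, 5511, 8283, 10090.
Linear molecule, 4 cuts → 5 fragments:
  4739 − 0 = 4739 bp
  5511 − 4739 = 772 bp
  8283 − 5511 = 2772 bp
  10090 − 8283 = 1807 bp
  11715 − 10090 = 1625 bp
Sorted largest to smallest: 4739, 2772, 1807, 1625, 772 bp.

4739, 2772, 1807, 1625, 772 bp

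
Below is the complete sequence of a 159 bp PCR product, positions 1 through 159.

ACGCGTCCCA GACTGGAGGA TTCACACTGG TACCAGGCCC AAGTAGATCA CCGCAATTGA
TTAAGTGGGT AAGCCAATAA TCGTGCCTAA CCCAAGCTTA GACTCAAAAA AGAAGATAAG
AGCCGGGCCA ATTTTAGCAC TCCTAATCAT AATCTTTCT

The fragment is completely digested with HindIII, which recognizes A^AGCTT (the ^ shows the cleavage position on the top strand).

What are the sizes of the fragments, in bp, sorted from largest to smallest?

The HindIII site (AAGCTT) starts at position 94.
HindIII cuts after the first base of each site, so after position 94.
Linear molecule, 1 cut → 2 fragments:
  1–94 → 94 bp
  95–159 → 65 bp
Sorted largest to smallest: 94, 65 bp.

94, 65 bp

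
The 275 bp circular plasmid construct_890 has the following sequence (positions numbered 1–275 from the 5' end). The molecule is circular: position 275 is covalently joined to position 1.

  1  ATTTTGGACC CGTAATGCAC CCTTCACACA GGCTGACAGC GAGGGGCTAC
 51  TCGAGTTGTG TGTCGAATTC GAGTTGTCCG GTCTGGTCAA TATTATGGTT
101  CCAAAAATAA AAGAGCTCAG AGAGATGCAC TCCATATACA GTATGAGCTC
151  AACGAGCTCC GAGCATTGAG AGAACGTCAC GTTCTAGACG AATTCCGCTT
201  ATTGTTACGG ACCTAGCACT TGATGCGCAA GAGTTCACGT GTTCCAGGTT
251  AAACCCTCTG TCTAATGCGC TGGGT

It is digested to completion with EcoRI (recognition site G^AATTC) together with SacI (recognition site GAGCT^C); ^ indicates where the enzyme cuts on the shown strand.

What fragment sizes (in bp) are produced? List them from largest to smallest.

EcoRI sites (GAATTC) start at positions 65, 190.
EcoRI cuts after the first base of each site, so after positions 65, 190.
SacI sites (GAGCTC) start at positions 113, 145, 154.
SacI cuts after base 5 of each site (before the last base), so after positions 117, 149, 158.
Combined cut positions: 65, 117, 149, 158, 190.
Circular molecule, 5 cuts → 5 fragments:
  66–117 → 52 bp
  118–149 → 32 bp
  150–158 → 9 bp
  159–190 → 32 bp
  191–275 then 1–65 → 85 + 65 = 150 bp
Sorted largest to smallest: 150, 52, 32, 32, 9 bp.

150, 52, 32, 32, 9 bp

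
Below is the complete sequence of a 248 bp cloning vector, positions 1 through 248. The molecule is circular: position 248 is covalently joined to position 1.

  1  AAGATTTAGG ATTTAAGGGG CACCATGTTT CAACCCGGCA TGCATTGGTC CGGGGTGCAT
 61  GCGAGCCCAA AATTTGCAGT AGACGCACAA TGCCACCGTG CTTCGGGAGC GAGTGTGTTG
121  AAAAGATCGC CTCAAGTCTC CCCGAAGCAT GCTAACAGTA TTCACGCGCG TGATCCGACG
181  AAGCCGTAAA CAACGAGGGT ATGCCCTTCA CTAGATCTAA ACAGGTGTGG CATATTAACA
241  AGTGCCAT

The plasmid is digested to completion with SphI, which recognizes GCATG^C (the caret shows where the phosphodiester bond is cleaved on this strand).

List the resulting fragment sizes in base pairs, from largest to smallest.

139, 90, 19 bp

SphI sites (GCATGC) start at positions 38, 57, 147.
SphI cuts after base 5 of each site (before the last base), so after positions 42, 61, 151.
Circular molecule, 3 cuts → 3 fragments:
  43–61 → 19 bp
  62–151 → 90 bp
  152–248 then 1–42 → 97 + 42 = 139 bp
Sorted largest to smallest: 139, 90, 19 bp.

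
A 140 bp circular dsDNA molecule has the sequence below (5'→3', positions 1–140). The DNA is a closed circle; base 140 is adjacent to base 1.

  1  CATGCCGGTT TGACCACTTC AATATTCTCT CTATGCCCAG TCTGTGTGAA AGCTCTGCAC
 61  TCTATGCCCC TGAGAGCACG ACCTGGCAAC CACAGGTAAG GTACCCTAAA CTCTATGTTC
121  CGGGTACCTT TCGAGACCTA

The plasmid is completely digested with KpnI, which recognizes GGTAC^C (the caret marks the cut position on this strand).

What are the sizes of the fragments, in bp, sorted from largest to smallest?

KpnI sites (GGTACC) start at positions 100, 123.
KpnI cuts after base 5 of each site (before the last base), so after positions 104, 127.
Circular molecule, 2 cuts → 2 fragments:
  105–127 → 23 bp
  128–140 then 1–104 → 13 + 104 = 117 bp
Sorted largest to smallest: 117, 23 bp.

117, 23 bp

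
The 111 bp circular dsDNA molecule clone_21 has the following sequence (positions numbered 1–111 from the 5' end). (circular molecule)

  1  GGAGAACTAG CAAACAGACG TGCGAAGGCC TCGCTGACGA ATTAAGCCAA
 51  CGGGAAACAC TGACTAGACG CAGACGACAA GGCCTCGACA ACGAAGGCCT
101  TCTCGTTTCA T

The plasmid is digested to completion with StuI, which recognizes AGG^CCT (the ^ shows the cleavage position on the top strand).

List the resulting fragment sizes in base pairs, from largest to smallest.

54, 42, 15 bp

StuI sites (AGGCCT) start at positions 26, 80, 95.
StuI cuts after base 3 of each site, so after positions 28, 82, 97.
Circular molecule, 3 cuts → 3 fragments:
  29–82 → 54 bp
  83–97 → 15 bp
  98–111 then 1–28 → 14 + 28 = 42 bp
Sorted largest to smallest: 54, 42, 15 bp.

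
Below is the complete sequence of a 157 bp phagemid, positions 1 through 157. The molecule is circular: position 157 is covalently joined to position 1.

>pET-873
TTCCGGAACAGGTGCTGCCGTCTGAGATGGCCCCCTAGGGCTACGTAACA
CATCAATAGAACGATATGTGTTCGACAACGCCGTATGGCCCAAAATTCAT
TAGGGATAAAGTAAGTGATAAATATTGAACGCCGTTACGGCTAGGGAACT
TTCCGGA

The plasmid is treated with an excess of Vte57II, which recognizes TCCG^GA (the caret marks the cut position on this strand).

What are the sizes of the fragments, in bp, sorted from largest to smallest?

150, 7 bp

Vte57II sites (TCCGGA) start at positions 2, 152.
Vte57II cuts after base 4 of each site, so after positions 5, 155.
Circular molecule, 2 cuts → 2 fragments:
  6–155 → 150 bp
  156–157 then 1–5 → 2 + 5 = 7 bp
Sorted largest to smallest: 150, 7 bp.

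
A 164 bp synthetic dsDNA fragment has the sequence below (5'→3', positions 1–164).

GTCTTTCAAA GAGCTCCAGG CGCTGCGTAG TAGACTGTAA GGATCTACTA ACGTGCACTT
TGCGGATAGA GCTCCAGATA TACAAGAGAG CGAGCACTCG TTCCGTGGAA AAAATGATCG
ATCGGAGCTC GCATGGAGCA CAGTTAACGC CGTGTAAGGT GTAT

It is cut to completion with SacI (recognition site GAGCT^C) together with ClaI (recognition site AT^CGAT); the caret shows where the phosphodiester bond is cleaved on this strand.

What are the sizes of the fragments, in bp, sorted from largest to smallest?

SacI sites (GAGCTC) start at positions 11, 69, 125.
SacI cuts after base 5 of each site (before the last base), so after positions 15, 73, 129.
The ClaI site (ATCGAT) starts at position 117.
ClaI cuts after base 2 of each site, so after position 118.
Combined cut positions: 15, 73, 118, 129.
Linear molecule, 4 cuts → 5 fragments:
  1–15 → 15 bp
  16–73 → 58 bp
  74–118 → 45 bp
  119–129 → 11 bp
  130–164 → 35 bp
Sorted largest to smallest: 58, 45, 35, 15, 11 bp.

58, 45, 35, 15, 11 bp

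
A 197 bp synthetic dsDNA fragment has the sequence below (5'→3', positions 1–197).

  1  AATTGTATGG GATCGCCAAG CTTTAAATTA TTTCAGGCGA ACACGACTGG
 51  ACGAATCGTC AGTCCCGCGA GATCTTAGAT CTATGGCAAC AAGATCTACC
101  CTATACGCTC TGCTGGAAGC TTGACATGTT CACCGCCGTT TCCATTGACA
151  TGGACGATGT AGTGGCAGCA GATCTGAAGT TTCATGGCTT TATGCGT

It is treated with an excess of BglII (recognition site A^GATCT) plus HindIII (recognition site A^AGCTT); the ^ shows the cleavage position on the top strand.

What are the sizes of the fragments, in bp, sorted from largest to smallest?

BglII sites (AGATCT) start at positions 70, 77, 92, 170.
BglII cuts after the first base of each site, so after positions 70, 77, 92, 170.
HindIII sites (AAGCTT) start at positions 18, 117.
HindIII cuts after the first base of each site, so after positions 18, 117.
Combined cut positions: 18, 70, 77, 92, 117, 170.
Linear molecule, 6 cuts → 7 fragments:
  1–18 → 18 bp
  19–70 → 52 bp
  71–77 → 7 bp
  78–92 → 15 bp
  93–117 → 25 bp
  118–170 → 53 bp
  171–197 → 27 bp
Sorted largest to smallest: 53, 52, 27, 25, 18, 15, 7 bp.

53, 52, 27, 25, 18, 15, 7 bp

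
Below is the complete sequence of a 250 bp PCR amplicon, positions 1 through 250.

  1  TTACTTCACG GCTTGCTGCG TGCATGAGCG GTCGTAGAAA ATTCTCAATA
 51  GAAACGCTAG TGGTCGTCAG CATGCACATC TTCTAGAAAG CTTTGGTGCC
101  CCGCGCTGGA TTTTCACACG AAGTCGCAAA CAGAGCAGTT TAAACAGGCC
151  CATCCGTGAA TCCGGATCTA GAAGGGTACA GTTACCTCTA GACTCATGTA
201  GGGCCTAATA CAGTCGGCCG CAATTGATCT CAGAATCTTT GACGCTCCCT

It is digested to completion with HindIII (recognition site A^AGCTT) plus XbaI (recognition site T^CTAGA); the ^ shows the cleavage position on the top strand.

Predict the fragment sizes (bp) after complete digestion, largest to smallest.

The HindIII site (AAGCTT) starts at position 88.
HindIII cuts after the first base of each site, so after position 88.
XbaI sites (TCTAGA) start at positions 82, 167, 187.
XbaI cuts after the first base of each site, so after positions 82, 167, 187.
Combined cut positions: 82, 88, 167, 187.
Linear molecule, 4 cuts → 5 fragments:
  1–82 → 82 bp
  83–88 → 6 bp
  89–167 → 79 bp
  168–187 → 20 bp
  188–250 → 63 bp
Sorted largest to smallest: 82, 79, 63, 20, 6 bp.

82, 79, 63, 20, 6 bp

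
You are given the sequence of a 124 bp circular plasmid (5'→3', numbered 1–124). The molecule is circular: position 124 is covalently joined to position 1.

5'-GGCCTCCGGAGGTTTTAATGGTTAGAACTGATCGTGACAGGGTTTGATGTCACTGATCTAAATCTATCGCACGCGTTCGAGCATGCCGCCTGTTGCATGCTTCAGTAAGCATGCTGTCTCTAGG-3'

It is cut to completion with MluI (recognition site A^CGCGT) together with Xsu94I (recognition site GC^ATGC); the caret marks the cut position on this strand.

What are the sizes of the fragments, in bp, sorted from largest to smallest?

The MluI site (ACGCGT) starts at position 71.
MluI cuts after the first base of each site, so after position 71.
Xsu94I sites (GCATGC) start at positions 81, 95, 109.
Xsu94I cuts after base 2 of each site, so after positions 82, 96, 110.
Combined cut positions: 71, 82, 96, 110.
Circular molecule, 4 cuts → 4 fragments:
  72–82 → 11 bp
  83–96 → 14 bp
  97–110 → 14 bp
  111–124 then 1–71 → 14 + 71 = 85 bp
Sorted largest to smallest: 85, 14, 14, 11 bp.

85, 14, 14, 11 bp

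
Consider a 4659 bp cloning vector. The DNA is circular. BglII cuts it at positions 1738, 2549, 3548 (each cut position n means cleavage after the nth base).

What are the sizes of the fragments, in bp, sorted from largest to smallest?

Circular molecule, 3 cuts → 3 fragments:
  2549 − 1738 = 811 bp
  3548 − 2549 = 999 bp
  wrap: 4659 − 3548 + 1738 = 2849 bp
Sorted largest to smallest: 2849, 999, 811 bp.

2849, 999, 811 bp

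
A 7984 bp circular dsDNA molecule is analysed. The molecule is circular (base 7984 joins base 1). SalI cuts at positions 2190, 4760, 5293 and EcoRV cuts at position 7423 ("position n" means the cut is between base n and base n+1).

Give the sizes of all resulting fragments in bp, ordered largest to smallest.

Combined cut positions (sorted): 2190, 4760, 5293, 7423.
Circular molecule, 4 cuts → 4 fragments:
  4760 − 2190 = 2570 bp
  5293 − 4760 = 533 bp
  7423 − 5293 = 2130 bp
  wrap: 7984 − 7423 + 2190 = 2751 bp
Sorted largest to smallest: 2751, 2570, 2130, 533 bp.

2751, 2570, 2130, 533 bp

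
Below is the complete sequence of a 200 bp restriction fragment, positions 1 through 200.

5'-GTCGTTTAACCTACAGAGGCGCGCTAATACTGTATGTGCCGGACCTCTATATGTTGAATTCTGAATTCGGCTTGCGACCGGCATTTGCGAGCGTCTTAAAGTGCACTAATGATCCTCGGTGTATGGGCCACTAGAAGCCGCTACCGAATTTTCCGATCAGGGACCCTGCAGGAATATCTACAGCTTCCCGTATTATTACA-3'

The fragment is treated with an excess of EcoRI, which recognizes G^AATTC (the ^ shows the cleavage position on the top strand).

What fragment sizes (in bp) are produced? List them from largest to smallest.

EcoRI sites (GAATTC) start at positions 56, 63.
EcoRI cuts after the first base of each site, so after positions 56, 63.
Linear molecule, 2 cuts → 3 fragments:
  1–56 → 56 bp
  57–63 → 7 bp
  64–200 → 137 bp
Sorted largest to smallest: 137, 56, 7 bp.

137, 56, 7 bp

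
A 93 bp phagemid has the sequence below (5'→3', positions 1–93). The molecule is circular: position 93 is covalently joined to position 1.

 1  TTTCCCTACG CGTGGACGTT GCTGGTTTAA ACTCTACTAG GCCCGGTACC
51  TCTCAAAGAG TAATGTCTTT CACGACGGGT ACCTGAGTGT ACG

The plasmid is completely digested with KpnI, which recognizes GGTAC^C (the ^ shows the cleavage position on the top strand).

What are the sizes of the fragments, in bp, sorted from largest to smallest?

KpnI sites (GGTACC) start at positions 45, 78.
KpnI cuts after base 5 of each site (before the last base), so after positions 49, 82.
Circular molecule, 2 cuts → 2 fragments:
  50–82 → 33 bp
  83–93 then 1–49 → 11 + 49 = 60 bp
Sorted largest to smallest: 60, 33 bp.

60, 33 bp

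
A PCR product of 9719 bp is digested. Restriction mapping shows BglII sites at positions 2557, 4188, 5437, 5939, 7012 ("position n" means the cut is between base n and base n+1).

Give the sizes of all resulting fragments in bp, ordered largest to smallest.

Linear molecule, 5 cuts → 6 fragments:
  2557 − 0 = 2557 bp
  4188 − 2557 = 1631 bp
  5437 − 4188 = 1249 bp
  5939 − 5437 = 502 bp
  7012 − 5939 = 1073 bp
  9719 − 7012 = 2707 bp
Sorted largest to smallest: 2707, 2557, 1631, 1249, 1073, 502 bp.

2707, 2557, 1631, 1249, 1073, 502 bp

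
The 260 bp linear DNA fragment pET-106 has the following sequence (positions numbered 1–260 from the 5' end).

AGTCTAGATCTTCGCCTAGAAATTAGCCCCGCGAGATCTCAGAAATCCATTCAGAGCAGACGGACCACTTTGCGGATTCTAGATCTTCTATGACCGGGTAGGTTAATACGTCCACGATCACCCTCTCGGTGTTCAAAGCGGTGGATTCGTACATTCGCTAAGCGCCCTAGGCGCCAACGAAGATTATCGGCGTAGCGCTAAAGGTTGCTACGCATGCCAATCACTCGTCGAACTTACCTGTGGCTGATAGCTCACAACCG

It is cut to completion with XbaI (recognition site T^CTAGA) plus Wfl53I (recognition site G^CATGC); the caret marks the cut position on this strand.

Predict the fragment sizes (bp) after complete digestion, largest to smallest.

XbaI sites (TCTAGA) start at positions 3, 78.
XbaI cuts after the first base of each site, so after positions 3, 78.
The Wfl53I site (GCATGC) starts at position 212.
Wfl53I cuts after the first base of each site, so after position 212.
Combined cut positions: 3, 78, 212.
Linear molecule, 3 cuts → 4 fragments:
  1–3 → 3 bp
  4–78 → 75 bp
  79–212 → 134 bp
  213–260 → 48 bp
Sorted largest to smallest: 134, 75, 48, 3 bp.

134, 75, 48, 3 bp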